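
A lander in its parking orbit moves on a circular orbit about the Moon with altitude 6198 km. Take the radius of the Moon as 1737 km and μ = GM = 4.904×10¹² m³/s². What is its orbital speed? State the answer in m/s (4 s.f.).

r = 1737 + 6198 = 7935.0 km = 7.9350×10⁶ m.
For a circular orbit v = √(μ/r) = √(4.904×10¹² / 7.935×10⁶) = √(6.180×10⁵) = 786.1 m/s.

v ≈ 786.1 m/s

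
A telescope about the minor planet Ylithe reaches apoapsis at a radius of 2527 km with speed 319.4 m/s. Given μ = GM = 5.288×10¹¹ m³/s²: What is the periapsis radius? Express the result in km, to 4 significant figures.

periapsis radius ≈ 814.5 km

r_a = 2.527×10⁶ m.
Specific energy ε = v²/2 − μ/r = -1.583×10⁵ J/kg, so a = −μ/(2ε) = 1.671×10⁶ m.
The apsides satisfy r_p + r_a = 2a, so the periapsis radius is 2a − r_a = 8.145×10⁵ m = 814.51 km.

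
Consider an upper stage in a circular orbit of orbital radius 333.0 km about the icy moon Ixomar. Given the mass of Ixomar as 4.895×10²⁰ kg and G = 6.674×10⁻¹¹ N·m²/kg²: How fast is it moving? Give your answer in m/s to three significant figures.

v ≈ 313 m/s

μ = GM = 6.674×10⁻¹¹ × 4.895×10²⁰ = 3.267×10¹⁰ m³/s².
r = 333.0 km = 3.330×10⁵ m.
For a circular orbit v = √(μ/r) = √(3.267×10¹⁰ / 3.330×10⁵) = √(9.811×10⁴) = 313.2 m/s.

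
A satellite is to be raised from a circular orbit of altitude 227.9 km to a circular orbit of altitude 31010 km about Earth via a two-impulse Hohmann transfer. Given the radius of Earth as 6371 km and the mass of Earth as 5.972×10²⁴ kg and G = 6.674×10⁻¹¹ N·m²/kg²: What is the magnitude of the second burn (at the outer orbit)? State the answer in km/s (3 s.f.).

Δv ≈ 1.48 km/s

μ = GM = 6.674×10⁻¹¹ × 5.972×10²⁴ = 3.986×10¹⁴ m³/s².
r₁ = 6371 + 227.9 = 6598.9 km = 6.5989×10⁶ m.
r₂ = 6371 + 31010 = 37381 km = 3.7381×10⁷ m.
Transfer ellipse a_t = (r₁ + r₂)/2 = 2.199×10⁷ m.
At r₁: circular v_c1 = √(μ/r₁) = 7772 m/s; transfer-perigee v_p = √[μ(2/r₁ − 1/a_t)] = 10130 m/s.
At r₂: circular v_c2 = √(μ/r₂) = 3265 m/s; transfer-apogee v_a = √[μ(2/r₂ − 1/a_t)] = 1789 m/s.
Δv₂ = v_c2 − v_a = 1477 m/s.
= 1.477 km/s.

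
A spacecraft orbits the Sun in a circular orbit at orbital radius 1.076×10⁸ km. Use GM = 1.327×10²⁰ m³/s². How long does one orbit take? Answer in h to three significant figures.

r = 1.076×10⁸ km = 1.076×10¹¹ m.
Kepler's third law: T = 2π√(r³/μ) = 2π√((1.076×10¹¹)³ / 1.327×10²⁰).
r³/μ = 9.388×10¹² s², so T = 2π × 3.064×10⁶ = 1.925×10⁷ s.
Converting: 1.925×10⁷ s ÷ 3600 = 5348 h.

T ≈ 5350 h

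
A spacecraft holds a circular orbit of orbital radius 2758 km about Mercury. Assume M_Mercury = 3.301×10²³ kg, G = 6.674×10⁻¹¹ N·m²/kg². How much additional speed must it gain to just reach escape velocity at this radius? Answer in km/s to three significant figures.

μ = GM = 6.674×10⁻¹¹ × 3.301×10²³ = 2.203×10¹³ m³/s².
r = 2758 km = 2.758×10⁶ m.
Circular speed v_c = √(μ/r) = 2826 m/s.
Escape speed v_esc = √(2μ/r) = √2 × v_c = 3997 m/s.
Δv = v_esc − v_c = 1171 m/s = 1.171 km/s.

Δv ≈ 1.17 km/s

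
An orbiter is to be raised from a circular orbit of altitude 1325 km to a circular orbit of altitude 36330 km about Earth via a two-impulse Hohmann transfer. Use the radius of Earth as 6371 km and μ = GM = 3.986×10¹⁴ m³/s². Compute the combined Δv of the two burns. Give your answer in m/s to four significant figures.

Δv_total ≈ 3539 m/s

r₁ = 6371 + 1325 = 7696.0 km = 7.6960×10⁶ m.
r₂ = 6371 + 36330 = 42701 km = 4.2701×10⁷ m.
Transfer ellipse a_t = (r₁ + r₂)/2 = 2.520×10⁷ m.
At r₁: circular v_c1 = √(μ/r₁) = 7197 m/s; transfer-perigee v_p = √[μ(2/r₁ − 1/a_t)] = 9368 m/s.
Δv₁ = v_p − v_c1 = 2172 m/s.
At r₂: circular v_c2 = √(μ/r₂) = 3055 m/s; transfer-apogee v_a = √[μ(2/r₂ − 1/a_t)] = 1688 m/s.
Δv₂ = v_c2 − v_a = 1367 m/s.
Total Δv = Δv₁ + Δv₂ = 3539 m/s.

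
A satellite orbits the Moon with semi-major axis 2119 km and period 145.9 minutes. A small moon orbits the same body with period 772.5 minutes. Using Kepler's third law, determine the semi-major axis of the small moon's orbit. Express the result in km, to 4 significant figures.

a₂ ≈ 6437 km

Kepler's third law: a³ ∝ T², so a₂ = a₁ (T₂/T₁)^(2/3).
T₂/T₁ = 5.295, (T₂/T₁)^(2/3) = 3.038.
a₂ = 2119 × 3.038 = 6437 km.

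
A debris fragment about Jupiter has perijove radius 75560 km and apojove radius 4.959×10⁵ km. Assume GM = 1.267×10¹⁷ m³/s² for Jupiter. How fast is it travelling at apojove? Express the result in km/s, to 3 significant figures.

Semi-major axis a = (r_p + r_a)/2 = 2.8573×10⁵ km = 2.857×10⁸ m.
Vis-viva: v² = μ(2/r − 1/a) = 1.267×10¹⁷ × (4.033×10⁻⁹ − 3.500×10⁻⁹) = 6.756×10⁷ m²/s².
v = 8220 m/s = 8.220 km/s.

v ≈ 8.22 km/s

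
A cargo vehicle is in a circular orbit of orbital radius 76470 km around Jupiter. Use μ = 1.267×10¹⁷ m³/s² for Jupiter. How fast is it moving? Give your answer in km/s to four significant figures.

r = 76470 km = 7.647×10⁷ m.
For a circular orbit v = √(μ/r) = √(1.267×10¹⁷ / 7.647×10⁷) = √(1.657×10⁹) = 40700 m/s.
That is 40.70 km/s.

v ≈ 40.70 km/s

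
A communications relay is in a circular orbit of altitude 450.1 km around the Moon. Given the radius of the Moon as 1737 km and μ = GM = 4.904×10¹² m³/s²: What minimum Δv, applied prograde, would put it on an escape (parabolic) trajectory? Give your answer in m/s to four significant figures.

r = 1737 + 450.1 = 2187.1 km = 2.1871×10⁶ m.
Circular speed v_c = √(μ/r) = 1497 m/s.
Escape speed v_esc = √(2μ/r) = √2 × v_c = 2118 m/s.
Δv = v_esc − v_c = 620.2 m/s.

Δv ≈ 620.2 m/s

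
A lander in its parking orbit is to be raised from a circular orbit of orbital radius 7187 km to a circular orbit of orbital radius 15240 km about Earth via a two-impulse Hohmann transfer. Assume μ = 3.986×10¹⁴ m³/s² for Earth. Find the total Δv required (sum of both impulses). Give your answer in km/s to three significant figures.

Δv_total ≈ 2.25 km/s

r₁ = 7187 km = 7.187×10⁶ m.
r₂ = 15240 km = 1.524×10⁷ m.
Transfer ellipse a_t = (r₁ + r₂)/2 = 1.121×10⁷ m.
At r₁: circular v_c1 = √(μ/r₁) = 7447 m/s; transfer-perigee v_p = √[μ(2/r₁ − 1/a_t)] = 8682 m/s.
Δv₁ = v_p − v_c1 = 1235 m/s.
At r₂: circular v_c2 = √(μ/r₂) = 5114 m/s; transfer-apogee v_a = √[μ(2/r₂ − 1/a_t)] = 4094 m/s.
Δv₂ = v_c2 − v_a = 1020 m/s.
Total Δv = Δv₁ + Δv₂ = 2255 m/s = 2.255 km/s.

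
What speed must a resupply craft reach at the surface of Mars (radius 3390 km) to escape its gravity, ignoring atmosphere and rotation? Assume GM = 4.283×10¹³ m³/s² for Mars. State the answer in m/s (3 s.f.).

v_esc ≈ 5030 m/s

r = R = 3.390×10⁶ m.
Escape speed v_esc = √(2μ/r) = √(2 × 4.283×10¹³ / 3.390×10⁶) = √(2.527×10⁷) = 5027 m/s.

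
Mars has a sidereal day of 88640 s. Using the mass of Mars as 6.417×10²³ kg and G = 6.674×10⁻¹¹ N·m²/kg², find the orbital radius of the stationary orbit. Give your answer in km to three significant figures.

r_sync ≈ 20400 km

μ = GM = 6.674×10⁻¹¹ × 6.417×10²³ = 4.283×10¹³ m³/s².
A synchronous orbit has period T, so by Kepler's third law a = (μT²/4π²)^(1/3).
μT²/4π² = 4.283×10¹³ × (8.864×10⁴)² / 39.48 = 8.524×10²¹ m³.
a = 2.043×10⁷ m = 20427 km.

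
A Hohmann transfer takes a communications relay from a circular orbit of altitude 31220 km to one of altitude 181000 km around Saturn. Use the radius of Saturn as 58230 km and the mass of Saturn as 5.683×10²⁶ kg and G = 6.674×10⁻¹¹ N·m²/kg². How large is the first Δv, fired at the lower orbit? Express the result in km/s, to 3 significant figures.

μ = GM = 6.674×10⁻¹¹ × 5.683×10²⁶ = 3.793×10¹⁶ m³/s².
r₁ = 58230 + 31220 = 89450 km = 8.9450×10⁷ m.
r₂ = 58230 + 181000 = 239230 km = 2.3923×10⁸ m.
Transfer ellipse a_t = (r₁ + r₂)/2 = 1.643×10⁸ m.
At r₁: circular v_c1 = √(μ/r₁) = 20590 m/s; transfer-perikrone v_p = √[μ(2/r₁ − 1/a_t)] = 24840 m/s.
Δv₁ = v_p − v_c1 = 4253 m/s.
= 4.253 km/s.

Δv ≈ 4.25 km/s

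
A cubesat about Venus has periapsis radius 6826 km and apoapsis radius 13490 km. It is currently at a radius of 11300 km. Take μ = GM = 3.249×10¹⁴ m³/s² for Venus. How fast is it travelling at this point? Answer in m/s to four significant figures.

v ≈ 5052 m/s

Semi-major axis a = (r_p + r_a)/2 = 10158 km = 1.016×10⁷ m.
Vis-viva: v² = μ(2/r − 1/a) = 3.249×10¹⁴ × (1.770×10⁻⁷ − 9.844×10⁻⁸) = 2.552×10⁷ m²/s².
v = 5052 m/s.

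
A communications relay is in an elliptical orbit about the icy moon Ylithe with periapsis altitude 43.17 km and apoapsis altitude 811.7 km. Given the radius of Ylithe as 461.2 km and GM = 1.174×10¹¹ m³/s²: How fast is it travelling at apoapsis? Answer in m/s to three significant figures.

v ≈ 229 m/s

r_p = 461.2 + 43.17 = 504.37 km = 5.0437×10⁵ m.
r_a = 461.2 + 811.7 = 1272.9 km = 1.2729×10⁶ m.
Semi-major axis a = (r_p + r_a)/2 = 888.63 km = 8.886×10⁵ m.
Vis-viva: v² = μ(2/r − 1/a) = 1.174×10¹¹ × (1.571×10⁻⁶ − 1.125×10⁻⁶) = 5.235×10⁴ m²/s².
v = 228.8 m/s.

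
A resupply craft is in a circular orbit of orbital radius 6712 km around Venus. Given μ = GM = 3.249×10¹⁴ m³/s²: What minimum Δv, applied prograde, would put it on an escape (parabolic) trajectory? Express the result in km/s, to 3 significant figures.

Δv ≈ 2.88 km/s

r = 6712 km = 6.712×10⁶ m.
Circular speed v_c = √(μ/r) = 6957 m/s.
Escape speed v_esc = √(2μ/r) = √2 × v_c = 9839 m/s.
Δv = v_esc − v_c = 2882 m/s = 2.882 km/s.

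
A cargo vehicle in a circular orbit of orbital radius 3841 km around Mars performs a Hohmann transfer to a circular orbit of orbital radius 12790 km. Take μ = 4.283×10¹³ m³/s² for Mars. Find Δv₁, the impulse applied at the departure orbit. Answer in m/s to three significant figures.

r₁ = 3841 km = 3.841×10⁶ m.
r₂ = 12790 km = 1.279×10⁷ m.
Transfer ellipse a_t = (r₁ + r₂)/2 = 8.316×10⁶ m.
At r₁: circular v_c1 = √(μ/r₁) = 3339 m/s; transfer-periapsis v_p = √[μ(2/r₁ − 1/a_t)] = 4141 m/s.
Δv₁ = v_p − v_c1 = 802.1 m/s.

Δv ≈ 802 m/s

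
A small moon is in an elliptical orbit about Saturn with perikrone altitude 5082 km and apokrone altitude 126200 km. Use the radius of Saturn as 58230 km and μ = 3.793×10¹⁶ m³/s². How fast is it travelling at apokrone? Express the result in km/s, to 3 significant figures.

r_p = 58230 + 5082 = 63312 km = 6.3312×10⁷ m.
r_a = 58230 + 126200 = 184430 km = 1.8443×10⁸ m.
Semi-major axis a = (r_p + r_a)/2 = 1.2387×10⁵ km = 1.239×10⁸ m.
Vis-viva: v² = μ(2/r − 1/a) = 3.793×10¹⁶ × (1.084×10⁻⁸ − 8.073×10⁻⁹) = 1.051×10⁸ m²/s².
v = 10250 m/s = 10.25 km/s.

v ≈ 10.3 km/s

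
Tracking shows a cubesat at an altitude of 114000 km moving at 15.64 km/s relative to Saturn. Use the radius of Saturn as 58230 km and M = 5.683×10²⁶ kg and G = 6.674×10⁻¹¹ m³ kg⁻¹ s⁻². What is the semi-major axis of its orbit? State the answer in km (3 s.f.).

μ = GM = 6.674×10⁻¹¹ × 5.683×10²⁶ = 3.793×10¹⁶ m³/s².
r = 58230 + 114000 = 1.7223×10⁵ km = 1.722×10⁸ m.
Vis-viva rearranged: 1/a = 2/r − v²/μ = 1.161×10⁻⁸ − 6.449×10⁻⁹ = 5.163×10⁻⁹ m⁻¹.
a = 1.937×10⁸ m = 1.9368×10⁵ km.

a ≈ 1.94×10⁵ km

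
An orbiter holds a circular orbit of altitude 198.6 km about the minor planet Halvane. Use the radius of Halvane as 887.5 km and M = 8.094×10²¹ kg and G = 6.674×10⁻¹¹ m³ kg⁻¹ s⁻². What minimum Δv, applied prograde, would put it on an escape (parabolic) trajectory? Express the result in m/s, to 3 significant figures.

μ = GM = 6.674×10⁻¹¹ × 8.094×10²¹ = 5.402×10¹¹ m³/s².
r = 887.5 + 198.6 = 1086.1 km = 1.0861×10⁶ m.
Circular speed v_c = √(μ/r) = 705.2 m/s.
Escape speed v_esc = √(2μ/r) = √2 × v_c = 997.4 m/s.
Δv = v_esc − v_c = 292.1 m/s.

Δv ≈ 292 m/s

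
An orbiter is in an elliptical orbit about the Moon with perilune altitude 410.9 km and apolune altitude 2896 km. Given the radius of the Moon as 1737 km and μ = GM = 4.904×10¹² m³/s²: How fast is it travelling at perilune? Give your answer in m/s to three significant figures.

r_p = 1737 + 410.9 = 2147.9 km = 2.1479×10⁶ m.
r_a = 1737 + 2896 = 4633.0 km = 4.6330×10⁶ m.
Semi-major axis a = (r_p + r_a)/2 = 3390.4 km = 3.390×10⁶ m.
Vis-viva: v² = μ(2/r − 1/a) = 4.904×10¹² × (9.311×10⁻⁷ − 2.949×10⁻⁷) = 3.120×10⁶ m²/s².
v = 1766 m/s.

v ≈ 1770 m/s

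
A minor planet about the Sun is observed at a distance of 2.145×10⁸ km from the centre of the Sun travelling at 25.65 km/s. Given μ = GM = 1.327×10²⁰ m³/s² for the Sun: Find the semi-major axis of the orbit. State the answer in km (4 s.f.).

a ≈ 2.290×10⁸ km

r = 2.145×10¹¹ m.
Vis-viva rearranged: 1/a = 2/r − v²/μ = 9.324×10⁻¹² − 4.958×10⁻¹² = 4.366×10⁻¹² m⁻¹.
a = 2.290×10¹¹ m = 2.2904×10⁸ km.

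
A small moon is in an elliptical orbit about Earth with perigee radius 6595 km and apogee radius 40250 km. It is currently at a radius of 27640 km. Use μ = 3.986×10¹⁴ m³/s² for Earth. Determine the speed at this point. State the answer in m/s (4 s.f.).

v ≈ 3439 m/s

Semi-major axis a = (r_p + r_a)/2 = 23422 km = 2.342×10⁷ m.
Vis-viva: v² = μ(2/r − 1/a) = 3.986×10¹⁴ × (7.236×10⁻⁸ − 4.269×10⁻⁸) = 1.182×10⁷ m²/s².
v = 3439 m/s.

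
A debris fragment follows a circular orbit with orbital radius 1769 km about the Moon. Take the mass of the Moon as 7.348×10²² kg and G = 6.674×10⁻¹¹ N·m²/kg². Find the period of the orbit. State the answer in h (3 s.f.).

T ≈ 1.85 h

μ = GM = 6.674×10⁻¹¹ × 7.348×10²² = 4.904×10¹² m³/s².
r = 1769 km = 1.769×10⁶ m.
Kepler's third law: T = 2π√(r³/μ) = 2π√((1.769×10⁶)³ / 4.904×10¹²).
r³/μ = 1.129×10⁶ s², so T = 2π × 1.062×10³ = 6.676×10³ s.
Converting: 6.676×10³ s ÷ 3600 = 1.854 h.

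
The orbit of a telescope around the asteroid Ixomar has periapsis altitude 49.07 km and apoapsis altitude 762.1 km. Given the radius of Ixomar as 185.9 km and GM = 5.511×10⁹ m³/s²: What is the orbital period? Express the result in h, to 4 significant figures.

r_p = 185.9 + 49.07 = 234.97 km = 2.3497×10⁵ m.
r_a = 185.9 + 762.1 = 948.00 km = 9.4800×10⁵ m.
Semi-major axis a = (r_p + r_a)/2 = (234.97 + 948.00)/2 = 591.49 km = 5.915×10⁵ m.
By Kepler's third law T = 2π√(a³/μ) = 2π × 6.128×10³ = 3.850×10⁴ s.
= 10.69 h.

T ≈ 10.69 h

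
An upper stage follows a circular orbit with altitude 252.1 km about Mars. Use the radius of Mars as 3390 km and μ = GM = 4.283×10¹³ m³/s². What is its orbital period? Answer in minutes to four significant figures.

T ≈ 111.2 minutes

r = 3390 + 252.1 = 3642.1 km = 3.6421×10⁶ m.
Kepler's third law: T = 2π√(r³/μ) = 2π√((3.642×10⁶)³ / 4.283×10¹³).
r³/μ = 1.128×10⁶ s², so T = 2π × 1.062×10³ = 6.673×10³ s.
Converting: 6.673×10³ s ÷ 60.00 = 111.2 minutes.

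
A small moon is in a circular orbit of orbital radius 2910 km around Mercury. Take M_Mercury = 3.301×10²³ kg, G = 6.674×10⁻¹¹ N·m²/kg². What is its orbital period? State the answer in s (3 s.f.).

μ = GM = 6.674×10⁻¹¹ × 3.301×10²³ = 2.203×10¹³ m³/s².
r = 2910 km = 2.910×10⁶ m.
Kepler's third law: T = 2π√(r³/μ) = 2π√((2.910×10⁶)³ / 2.203×10¹³).
r³/μ = 1.119×10⁶ s², so T = 2π × 1.058×10³ = 6.645×10³ s.

T ≈ 6650 s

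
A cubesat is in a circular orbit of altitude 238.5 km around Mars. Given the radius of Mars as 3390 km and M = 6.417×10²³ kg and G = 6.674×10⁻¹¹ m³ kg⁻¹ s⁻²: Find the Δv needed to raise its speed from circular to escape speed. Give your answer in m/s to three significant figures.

Δv ≈ 1420 m/s

μ = GM = 6.674×10⁻¹¹ × 6.417×10²³ = 4.283×10¹³ m³/s².
r = 3390 + 238.5 = 3628.5 km = 3.6285×10⁶ m.
Circular speed v_c = √(μ/r) = 3436 m/s.
Escape speed v_esc = √(2μ/r) = √2 × v_c = 4859 m/s.
Δv = v_esc − v_c = 1423 m/s.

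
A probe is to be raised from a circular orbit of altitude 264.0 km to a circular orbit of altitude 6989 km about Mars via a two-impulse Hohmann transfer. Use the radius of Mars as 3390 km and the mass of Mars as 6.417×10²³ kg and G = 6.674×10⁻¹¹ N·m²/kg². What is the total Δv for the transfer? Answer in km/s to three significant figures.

Δv_total ≈ 1.31 km/s

μ = GM = 6.674×10⁻¹¹ × 6.417×10²³ = 4.283×10¹³ m³/s².
r₁ = 3390 + 264.0 = 3654.0 km = 3.6540×10⁶ m.
r₂ = 3390 + 6989 = 10379 km = 1.0379×10⁷ m.
Transfer ellipse a_t = (r₁ + r₂)/2 = 7.016×10⁶ m.
At r₁: circular v_c1 = √(μ/r₁) = 3424 m/s; transfer-periapsis v_p = √[μ(2/r₁ − 1/a_t)] = 4164 m/s.
Δv₁ = v_p − v_c1 = 740.3 m/s.
At r₂: circular v_c2 = √(μ/r₂) = 2031 m/s; transfer-apoapsis v_a = √[μ(2/r₂ − 1/a_t)] = 1466 m/s.
Δv₂ = v_c2 − v_a = 565.4 m/s.
Total Δv = Δv₁ + Δv₂ = 1306 m/s = 1.306 km/s.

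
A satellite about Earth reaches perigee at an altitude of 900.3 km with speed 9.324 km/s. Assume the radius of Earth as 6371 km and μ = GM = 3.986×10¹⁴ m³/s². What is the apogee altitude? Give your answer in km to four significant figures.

apogee altitude ≈ 21480 km

r_p = 6371 + 900.3 = 7271.3 km = 7.271×10⁶ m.
Specific energy ε = v²/2 − μ/r = -1.135×10⁷ J/kg, so a = −μ/(2ε) = 1.756×10⁷ m.
The apsides satisfy r_p + r_a = 2a, so the apogee radius is 2a − r_p = 2.785×10⁷ m = 27848 km.
Apogee altitude = 27848 − 6371 = 21477 km.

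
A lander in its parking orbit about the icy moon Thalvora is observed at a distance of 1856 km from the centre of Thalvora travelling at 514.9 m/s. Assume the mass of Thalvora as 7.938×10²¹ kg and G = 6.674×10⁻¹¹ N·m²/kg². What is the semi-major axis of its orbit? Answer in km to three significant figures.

a ≈ 1730 km

μ = GM = 6.674×10⁻¹¹ × 7.938×10²¹ = 5.298×10¹¹ m³/s².
r = 1.856×10⁶ m.
Specific orbital energy ε = v²/2 − μ/r = (514.9)²/2 − 5.298×10¹¹/1.856×10⁶ = -1.529×10⁵ J/kg.
Since ε = −μ/(2a), a = −μ/(2ε) = 1.733×10⁶ m = 1732.7 km.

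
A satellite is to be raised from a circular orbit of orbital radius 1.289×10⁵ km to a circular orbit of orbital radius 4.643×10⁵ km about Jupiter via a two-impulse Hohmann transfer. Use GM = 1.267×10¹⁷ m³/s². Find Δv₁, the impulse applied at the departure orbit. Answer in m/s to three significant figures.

r₁ = 1.289×10⁵ km = 1.289×10⁸ m.
r₂ = 4.643×10⁵ km = 4.643×10⁸ m.
Transfer ellipse a_t = (r₁ + r₂)/2 = 2.966×10⁸ m.
At r₁: circular v_c1 = √(μ/r₁) = 31350 m/s; transfer-perijove v_p = √[μ(2/r₁ − 1/a_t)] = 39230 m/s.
Δv₁ = v_p − v_c1 = 7874 m/s.

Δv ≈ 7870 m/s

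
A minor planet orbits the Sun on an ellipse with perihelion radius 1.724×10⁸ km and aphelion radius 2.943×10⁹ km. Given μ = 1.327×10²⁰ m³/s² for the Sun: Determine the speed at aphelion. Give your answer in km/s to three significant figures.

Semi-major axis a = (r_p + r_a)/2 = 1.5577×10⁹ km = 1.558×10¹² m.
Vis-viva: v² = μ(2/r − 1/a) = 1.327×10²⁰ × (6.796×10⁻¹³ − 6.420×10⁻¹³) = 4.990×10⁶ m²/s².
v = 2234 m/s = 2.234 km/s.

v ≈ 2.23 km/s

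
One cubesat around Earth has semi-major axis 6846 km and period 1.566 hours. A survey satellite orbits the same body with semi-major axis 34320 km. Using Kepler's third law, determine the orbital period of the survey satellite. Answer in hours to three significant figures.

Kepler's third law: T² ∝ a³, so T₂ = T₁ (a₂/a₁)^(3/2).
a₂/a₁ = 5.013, (a₂/a₁)^(3/2) = 11.22.
T₂ = 1.566 × 11.22 = 17.58 hours.

T₂ ≈ 17.6 hours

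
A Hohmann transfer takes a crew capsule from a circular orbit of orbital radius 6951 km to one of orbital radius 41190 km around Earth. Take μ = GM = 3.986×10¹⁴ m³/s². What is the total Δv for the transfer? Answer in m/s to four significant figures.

r₁ = 6951 km = 6.951×10⁶ m.
r₂ = 41190 km = 4.119×10⁷ m.
Transfer ellipse a_t = (r₁ + r₂)/2 = 2.407×10⁷ m.
At r₁: circular v_c1 = √(μ/r₁) = 7573 m/s; transfer-perigee v_p = √[μ(2/r₁ − 1/a_t)] = 9906 m/s.
Δv₁ = v_p − v_c1 = 2333 m/s.
At r₂: circular v_c2 = √(μ/r₂) = 3111 m/s; transfer-apogee v_a = √[μ(2/r₂ − 1/a_t)] = 1672 m/s.
Δv₂ = v_c2 − v_a = 1439 m/s.
Total Δv = Δv₁ + Δv₂ = 3773 m/s.

Δv_total ≈ 3773 m/s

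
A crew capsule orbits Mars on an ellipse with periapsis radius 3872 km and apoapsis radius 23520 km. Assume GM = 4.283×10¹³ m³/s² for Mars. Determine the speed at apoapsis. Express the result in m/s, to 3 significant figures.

Semi-major axis a = (r_p + r_a)/2 = 13696 km = 1.370×10⁷ m.
Vis-viva: v² = μ(2/r − 1/a) = 4.283×10¹³ × (8.503×10⁻⁸ − 7.301×10⁻⁸) = 5.148×10⁵ m²/s².
v = 717.5 m/s.

v ≈ 718 m/s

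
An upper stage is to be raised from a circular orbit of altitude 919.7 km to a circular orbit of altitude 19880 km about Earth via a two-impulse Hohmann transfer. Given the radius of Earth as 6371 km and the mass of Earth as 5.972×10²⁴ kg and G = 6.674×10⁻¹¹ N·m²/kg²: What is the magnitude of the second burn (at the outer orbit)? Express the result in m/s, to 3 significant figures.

μ = GM = 6.674×10⁻¹¹ × 5.972×10²⁴ = 3.986×10¹⁴ m³/s².
r₁ = 6371 + 919.7 = 7290.7 km = 7.2907×10⁶ m.
r₂ = 6371 + 19880 = 26251 km = 2.6251×10⁷ m.
Transfer ellipse a_t = (r₁ + r₂)/2 = 1.677×10⁷ m.
At r₁: circular v_c1 = √(μ/r₁) = 7394 m/s; transfer-perigee v_p = √[μ(2/r₁ − 1/a_t)] = 9250 m/s.
At r₂: circular v_c2 = √(μ/r₂) = 3897 m/s; transfer-apogee v_a = √[μ(2/r₂ − 1/a_t)] = 2569 m/s.
Δv₂ = v_c2 − v_a = 1327 m/s.

Δv ≈ 1330 m/s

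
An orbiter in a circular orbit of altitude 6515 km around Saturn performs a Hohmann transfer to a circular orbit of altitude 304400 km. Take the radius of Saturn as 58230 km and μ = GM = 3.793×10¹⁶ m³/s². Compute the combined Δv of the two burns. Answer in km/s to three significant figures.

r₁ = 58230 + 6515 = 64745 km = 6.4745×10⁷ m.
r₂ = 58230 + 304400 = 362630 km = 3.6263×10⁸ m.
Transfer ellipse a_t = (r₁ + r₂)/2 = 2.137×10⁸ m.
At r₁: circular v_c1 = √(μ/r₁) = 24200 m/s; transfer-perikrone v_p = √[μ(2/r₁ − 1/a_t)] = 31530 m/s.
Δv₁ = v_p − v_c1 = 7326 m/s.
At r₂: circular v_c2 = √(μ/r₂) = 10230 m/s; transfer-apokrone v_a = √[μ(2/r₂ − 1/a_t)] = 5630 m/s.
Δv₂ = v_c2 − v_a = 4598 m/s.
Total Δv = Δv₁ + Δv₂ = 11920 m/s = 11.92 km/s.

Δv_total ≈ 11.9 km/s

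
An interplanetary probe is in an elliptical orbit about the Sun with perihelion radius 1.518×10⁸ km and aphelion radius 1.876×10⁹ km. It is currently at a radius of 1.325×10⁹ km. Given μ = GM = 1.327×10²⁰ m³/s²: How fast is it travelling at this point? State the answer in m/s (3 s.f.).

Semi-major axis a = (r_p + r_a)/2 = 1.0139×10⁹ km = 1.014×10¹² m.
Vis-viva: v² = μ(2/r − 1/a) = 1.327×10²⁰ × (1.509×10⁻¹² − 9.863×10⁻¹³) = 6.942×10⁷ m²/s².
v = 8332 m/s.

v ≈ 8330 m/s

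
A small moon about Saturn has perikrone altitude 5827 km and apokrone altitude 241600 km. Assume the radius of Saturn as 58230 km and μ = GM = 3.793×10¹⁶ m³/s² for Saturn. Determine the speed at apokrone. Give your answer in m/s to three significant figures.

r_p = 58230 + 5827 = 64057 km = 6.4057×10⁷ m.
r_a = 58230 + 241600 = 299830 km = 2.9983×10⁸ m.
Semi-major axis a = (r_p + r_a)/2 = 1.8194×10⁵ km = 1.819×10⁸ m.
Vis-viva: v² = μ(2/r − 1/a) = 3.793×10¹⁶ × (6.670×10⁻⁹ − 5.496×10⁻⁹) = 4.454×10⁷ m²/s².
v = 6674 m/s.

v ≈ 6670 m/s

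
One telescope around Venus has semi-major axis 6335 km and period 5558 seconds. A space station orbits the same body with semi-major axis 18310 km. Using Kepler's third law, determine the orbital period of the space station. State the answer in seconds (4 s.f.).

Kepler's third law: T² ∝ a³, so T₂ = T₁ (a₂/a₁)^(3/2).
a₂/a₁ = 2.890, (a₂/a₁)^(3/2) = 4.914.
T₂ = 5558 × 4.914 = 27310 seconds.

T₂ ≈ 27310 seconds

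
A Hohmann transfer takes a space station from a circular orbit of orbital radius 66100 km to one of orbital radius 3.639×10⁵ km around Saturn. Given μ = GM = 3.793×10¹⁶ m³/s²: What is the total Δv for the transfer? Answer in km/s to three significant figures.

r₁ = 66100 km = 6.610×10⁷ m.
r₂ = 3.639×10⁵ km = 3.639×10⁸ m.
Transfer ellipse a_t = (r₁ + r₂)/2 = 2.150×10⁸ m.
At r₁: circular v_c1 = √(μ/r₁) = 23950 m/s; transfer-perikrone v_p = √[μ(2/r₁ − 1/a_t)] = 31160 m/s.
Δv₁ = v_p − v_c1 = 7210 m/s.
At r₂: circular v_c2 = √(μ/r₂) = 10210 m/s; transfer-apokrone v_a = √[μ(2/r₂ − 1/a_t)] = 5661 m/s.
Δv₂ = v_c2 − v_a = 4549 m/s.
Total Δv = Δv₁ + Δv₂ = 11760 m/s = 11.76 km/s.

Δv_total ≈ 11.8 km/s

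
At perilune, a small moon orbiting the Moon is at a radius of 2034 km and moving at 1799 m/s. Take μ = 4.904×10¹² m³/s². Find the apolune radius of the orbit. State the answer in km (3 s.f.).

r_p = 2.034×10⁶ m.
Specific energy ε = v²/2 − μ/r = -7.928×10⁵ J/kg, so a = −μ/(2ε) = 3.093×10⁶ m.
The apsides satisfy r_p + r_a = 2a, so the apolune radius is 2a − r_p = 4.152×10⁶ m = 4151.6 km.

apolune radius ≈ 4150 km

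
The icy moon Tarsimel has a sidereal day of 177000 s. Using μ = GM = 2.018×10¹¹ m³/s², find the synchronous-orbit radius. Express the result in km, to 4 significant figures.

A synchronous orbit has period T, so by Kepler's third law a = (μT²/4π²)^(1/3).
μT²/4π² = 2.018×10¹¹ × (1.770×10⁵)² / 39.48 = 1.601×10²⁰ m³.
a = 5.430×10⁶ m = 5430.5 km.

r_sync ≈ 5430 km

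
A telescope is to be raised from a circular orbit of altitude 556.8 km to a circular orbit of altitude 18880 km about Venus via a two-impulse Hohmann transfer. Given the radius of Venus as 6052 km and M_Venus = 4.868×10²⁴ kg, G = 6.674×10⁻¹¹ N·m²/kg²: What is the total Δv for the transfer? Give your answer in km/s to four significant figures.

Δv_total ≈ 3.077 km/s

μ = GM = 6.674×10⁻¹¹ × 4.868×10²⁴ = 3.249×10¹⁴ m³/s².
r₁ = 6052 + 556.8 = 6608.8 km = 6.6088×10⁶ m.
r₂ = 6052 + 18880 = 24932 km = 2.4932×10⁷ m.
Transfer ellipse a_t = (r₁ + r₂)/2 = 1.577×10⁷ m.
At r₁: circular v_c1 = √(μ/r₁) = 7011 m/s; transfer-periapsis v_p = √[μ(2/r₁ − 1/a_t)] = 8816 m/s.
Δv₁ = v_p − v_c1 = 1804 m/s.
At r₂: circular v_c2 = √(μ/r₂) = 3610 m/s; transfer-apoapsis v_a = √[μ(2/r₂ − 1/a_t)] = 2337 m/s.
Δv₂ = v_c2 − v_a = 1273 m/s.
Total Δv = Δv₁ + Δv₂ = 3077 m/s = 3.077 km/s.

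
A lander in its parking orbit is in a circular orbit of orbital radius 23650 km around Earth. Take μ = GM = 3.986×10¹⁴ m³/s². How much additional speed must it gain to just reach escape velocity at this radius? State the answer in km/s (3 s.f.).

r = 23650 km = 2.365×10⁷ m.
Circular speed v_c = √(μ/r) = 4105 m/s.
Escape speed v_esc = √(2μ/r) = √2 × v_c = 5806 m/s.
Δv = v_esc − v_c = 1701 m/s = 1.701 km/s.

Δv ≈ 1.70 km/s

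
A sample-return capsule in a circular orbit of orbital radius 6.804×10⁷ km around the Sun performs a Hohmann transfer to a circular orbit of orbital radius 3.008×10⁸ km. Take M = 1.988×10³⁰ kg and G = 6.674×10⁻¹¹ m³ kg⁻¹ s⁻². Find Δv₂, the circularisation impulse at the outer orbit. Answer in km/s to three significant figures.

μ = GM = 6.674×10⁻¹¹ × 1.988×10³⁰ = 1.327×10²⁰ m³/s².
r₁ = 6.804×10⁷ km = 6.804×10¹⁰ m.
r₂ = 3.008×10⁸ km = 3.008×10¹¹ m.
Transfer ellipse a_t = (r₁ + r₂)/2 = 1.844×10¹¹ m.
At r₁: circular v_c1 = √(μ/r₁) = 44160 m/s; transfer-perihelion v_p = √[μ(2/r₁ − 1/a_t)] = 56400 m/s.
At r₂: circular v_c2 = √(μ/r₂) = 21000 m/s; transfer-aphelion v_a = √[μ(2/r₂ − 1/a_t)] = 12760 m/s.
Δv₂ = v_c2 − v_a = 8245 m/s.
= 8.245 km/s.

Δv ≈ 8.25 km/s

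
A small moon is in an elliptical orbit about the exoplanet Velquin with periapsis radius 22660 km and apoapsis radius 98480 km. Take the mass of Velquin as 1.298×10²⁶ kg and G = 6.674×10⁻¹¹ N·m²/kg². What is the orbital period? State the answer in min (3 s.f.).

T ≈ 530 min

μ = GM = 6.674×10⁻¹¹ × 1.298×10²⁶ = 8.663×10¹⁵ m³/s².
Semi-major axis a = (r_p + r_a)/2 = (22660 + 98480)/2 = 60570 km = 6.057×10⁷ m.
By Kepler's third law T = 2π√(a³/μ) = 2π × 5.065×10³ = 3.182×10⁴ s.
= 530.4 min.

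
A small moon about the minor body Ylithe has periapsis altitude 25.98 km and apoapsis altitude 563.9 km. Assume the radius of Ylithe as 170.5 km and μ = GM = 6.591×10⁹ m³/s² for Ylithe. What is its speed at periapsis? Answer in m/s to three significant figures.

v ≈ 230 m/s

r_p = 170.5 + 25.98 = 196.48 km = 1.9648×10⁵ m.
r_a = 170.5 + 563.9 = 734.40 km = 7.3440×10⁵ m.
Semi-major axis a = (r_p + r_a)/2 = 465.44 km = 4.654×10⁵ m.
Vis-viva: v² = μ(2/r − 1/a) = 6.591×10⁹ × (1.018×10⁻⁵ − 2.149×10⁻⁶) = 5.293×10⁴ m²/s².
v = 230.1 m/s.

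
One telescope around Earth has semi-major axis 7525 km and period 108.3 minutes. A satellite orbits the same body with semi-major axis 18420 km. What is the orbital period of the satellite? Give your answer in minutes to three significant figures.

Kepler's third law: T² ∝ a³, so T₂ = T₁ (a₂/a₁)^(3/2).
a₂/a₁ = 2.448, (a₂/a₁)^(3/2) = 3.830.
T₂ = 108.3 × 3.830 = 414.8 minutes.

T₂ ≈ 415 minutes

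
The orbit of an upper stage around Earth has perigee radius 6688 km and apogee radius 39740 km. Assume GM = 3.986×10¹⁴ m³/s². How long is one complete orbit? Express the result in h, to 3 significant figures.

T ≈ 9.78 h

Semi-major axis a = (r_p + r_a)/2 = (6688.0 + 39740)/2 = 23214 km = 2.321×10⁷ m.
By Kepler's third law T = 2π√(a³/μ) = 2π × 5.602×10³ = 3.520×10⁴ s.
= 9.778 h.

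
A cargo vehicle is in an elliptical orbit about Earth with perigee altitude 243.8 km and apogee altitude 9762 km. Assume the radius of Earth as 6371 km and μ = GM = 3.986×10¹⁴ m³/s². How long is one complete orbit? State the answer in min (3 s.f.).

T ≈ 201 min

r_p = 6371 + 243.8 = 6614.8 km = 6.6148×10⁶ m.
r_a = 6371 + 9762 = 16133 km = 1.6133×10⁷ m.
Semi-major axis a = (r_p + r_a)/2 = (6614.8 + 16133)/2 = 11374 km = 1.137×10⁷ m.
By Kepler's third law T = 2π√(a³/μ) = 2π × 1.921×10³ = 1.207×10⁴ s.
= 201.2 min.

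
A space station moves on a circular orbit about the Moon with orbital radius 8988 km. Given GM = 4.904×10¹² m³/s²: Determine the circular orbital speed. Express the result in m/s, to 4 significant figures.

v ≈ 738.7 m/s

r = 8988 km = 8.988×10⁶ m.
For a circular orbit v = √(μ/r) = √(4.904×10¹² / 8.988×10⁶) = √(5.456×10⁵) = 738.7 m/s.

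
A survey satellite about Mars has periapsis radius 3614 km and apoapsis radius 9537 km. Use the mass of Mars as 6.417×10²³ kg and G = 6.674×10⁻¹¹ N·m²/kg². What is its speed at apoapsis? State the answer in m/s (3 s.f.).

v ≈ 1570 m/s

μ = GM = 6.674×10⁻¹¹ × 6.417×10²³ = 4.283×10¹³ m³/s².
Semi-major axis a = (r_p + r_a)/2 = 6575.5 km = 6.576×10⁶ m.
Vis-viva: v² = μ(2/r − 1/a) = 4.283×10¹³ × (2.097×10⁻⁷ − 1.521×10⁻⁷) = 2.468×10⁶ m²/s².
v = 1571 m/s.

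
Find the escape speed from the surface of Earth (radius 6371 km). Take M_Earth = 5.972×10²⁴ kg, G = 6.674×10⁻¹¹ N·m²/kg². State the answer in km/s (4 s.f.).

v_esc ≈ 11.19 km/s

μ = GM = 6.674×10⁻¹¹ × 5.972×10²⁴ = 3.986×10¹⁴ m³/s².
r = R = 6.371×10⁶ m.
Escape speed v_esc = √(2μ/r) = √(2 × 3.986×10¹⁴ / 6.371×10⁶) = √(1.251×10⁸) = 11190 m/s.
= 11.19 km/s.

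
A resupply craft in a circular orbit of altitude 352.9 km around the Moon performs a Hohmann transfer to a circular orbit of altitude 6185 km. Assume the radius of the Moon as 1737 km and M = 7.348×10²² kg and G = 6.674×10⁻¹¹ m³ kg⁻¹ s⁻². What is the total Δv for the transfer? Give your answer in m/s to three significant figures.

μ = GM = 6.674×10⁻¹¹ × 7.348×10²² = 4.904×10¹² m³/s².
r₁ = 1737 + 352.9 = 2089.9 km = 2.0899×10⁶ m.
r₂ = 1737 + 6185 = 7922.0 km = 7.9220×10⁶ m.
Transfer ellipse a_t = (r₁ + r₂)/2 = 5.006×10⁶ m.
At r₁: circular v_c1 = √(μ/r₁) = 1532 m/s; transfer-perilune v_p = √[μ(2/r₁ − 1/a_t)] = 1927 m/s.
Δv₁ = v_p − v_c1 = 395.2 m/s.
At r₂: circular v_c2 = √(μ/r₂) = 786.8 m/s; transfer-apolune v_a = √[μ(2/r₂ − 1/a_t)] = 508.4 m/s.
Δv₂ = v_c2 − v_a = 278.4 m/s.
Total Δv = Δv₁ + Δv₂ = 673.6 m/s.

Δv_total ≈ 674 m/s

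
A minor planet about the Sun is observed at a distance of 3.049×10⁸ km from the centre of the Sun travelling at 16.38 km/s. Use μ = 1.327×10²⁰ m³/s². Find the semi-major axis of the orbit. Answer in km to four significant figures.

r = 3.049×10¹¹ m.
Vis-viva rearranged: 1/a = 2/r − v²/μ = 6.560×10⁻¹² − 2.022×10⁻¹² = 4.538×10⁻¹² m⁻¹.
a = 2.204×10¹¹ m = 2.2038×10⁸ km.

a ≈ 2.204×10⁸ km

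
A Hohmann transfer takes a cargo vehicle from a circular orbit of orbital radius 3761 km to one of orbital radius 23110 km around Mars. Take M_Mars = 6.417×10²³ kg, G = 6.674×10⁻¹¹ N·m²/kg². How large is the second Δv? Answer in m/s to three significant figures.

Δv ≈ 641 m/s

μ = GM = 6.674×10⁻¹¹ × 6.417×10²³ = 4.283×10¹³ m³/s².
r₁ = 3761 km = 3.761×10⁶ m.
r₂ = 23110 km = 2.311×10⁷ m.
Transfer ellipse a_t = (r₁ + r₂)/2 = 1.344×10⁷ m.
At r₁: circular v_c1 = √(μ/r₁) = 3374 m/s; transfer-periapsis v_p = √[μ(2/r₁ − 1/a_t)] = 4426 m/s.
At r₂: circular v_c2 = √(μ/r₂) = 1361 m/s; transfer-apoapsis v_a = √[μ(2/r₂ − 1/a_t)] = 720.3 m/s.
Δv₂ = v_c2 − v_a = 641.1 m/s.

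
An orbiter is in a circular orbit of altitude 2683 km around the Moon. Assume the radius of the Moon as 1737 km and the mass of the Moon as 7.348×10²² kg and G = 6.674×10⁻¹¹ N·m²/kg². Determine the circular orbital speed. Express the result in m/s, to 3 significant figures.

μ = GM = 6.674×10⁻¹¹ × 7.348×10²² = 4.904×10¹² m³/s².
r = 1737 + 2683 = 4420.0 km = 4.4200×10⁶ m.
For a circular orbit v = √(μ/r) = √(4.904×10¹² / 4.420×10⁶) = √(1.110×10⁶) = 1053 m/s.

v ≈ 1050 m/s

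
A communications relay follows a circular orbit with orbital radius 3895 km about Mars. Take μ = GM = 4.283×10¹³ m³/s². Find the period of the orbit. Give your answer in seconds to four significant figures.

T ≈ 7380 seconds

r = 3895 km = 3.895×10⁶ m.
Kepler's third law: T = 2π√(r³/μ) = 2π√((3.895×10⁶)³ / 4.283×10¹³).
r³/μ = 1.380×10⁶ s², so T = 2π × 1.175×10³ = 7.380×10³ s.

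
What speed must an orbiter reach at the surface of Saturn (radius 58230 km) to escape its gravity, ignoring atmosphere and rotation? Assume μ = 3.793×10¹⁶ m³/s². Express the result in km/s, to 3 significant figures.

r = R = 5.823×10⁷ m.
Escape speed v_esc = √(2μ/r) = √(2 × 3.793×10¹⁶ / 5.823×10⁷) = √(1.303×10⁹) = 36090 m/s.
= 36.09 km/s.

v_esc ≈ 36.1 km/s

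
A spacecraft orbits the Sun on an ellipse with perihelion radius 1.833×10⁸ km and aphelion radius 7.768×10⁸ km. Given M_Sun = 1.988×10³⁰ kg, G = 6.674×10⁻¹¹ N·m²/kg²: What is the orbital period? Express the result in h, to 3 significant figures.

μ = GM = 6.674×10⁻¹¹ × 1.988×10³⁰ = 1.327×10²⁰ m³/s².
Semi-major axis a = (r_p + r_a)/2 = (1.8330×10⁸ + 7.7680×10⁸)/2 = 4.8005×10⁸ km = 4.800×10¹¹ m.
By Kepler's third law T = 2π√(a³/μ) = 2π × 2.888×10⁷ = 1.814×10⁸ s.
= 50400 h.

T ≈ 50400 h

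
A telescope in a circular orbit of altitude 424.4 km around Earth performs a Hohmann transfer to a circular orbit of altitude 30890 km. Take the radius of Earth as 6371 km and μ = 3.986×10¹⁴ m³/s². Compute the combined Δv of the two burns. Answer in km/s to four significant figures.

Δv_total ≈ 3.756 km/s

r₁ = 6371 + 424.4 = 6795.4 km = 6.7954×10⁶ m.
r₂ = 6371 + 30890 = 37261 km = 3.7261×10⁷ m.
Transfer ellipse a_t = (r₁ + r₂)/2 = 2.203×10⁷ m.
At r₁: circular v_c1 = √(μ/r₁) = 7659 m/s; transfer-perigee v_p = √[μ(2/r₁ − 1/a_t)] = 9961 m/s.
Δv₁ = v_p − v_c1 = 2302 m/s.
At r₂: circular v_c2 = √(μ/r₂) = 3271 m/s; transfer-apogee v_a = √[μ(2/r₂ − 1/a_t)] = 1817 m/s.
Δv₂ = v_c2 − v_a = 1454 m/s.
Total Δv = Δv₁ + Δv₂ = 3756 m/s = 3.756 km/s.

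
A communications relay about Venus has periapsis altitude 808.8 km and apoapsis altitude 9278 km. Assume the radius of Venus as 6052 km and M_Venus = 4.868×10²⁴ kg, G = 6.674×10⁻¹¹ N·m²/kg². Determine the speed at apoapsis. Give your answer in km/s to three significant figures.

μ = GM = 6.674×10⁻¹¹ × 4.868×10²⁴ = 3.249×10¹⁴ m³/s².
r_p = 6052 + 808.8 = 6860.8 km = 6.8608×10⁶ m.
r_a = 6052 + 9278 = 15330 km = 1.5330×10⁷ m.
Semi-major axis a = (r_p + r_a)/2 = 11095 km = 1.110×10⁷ m.
Vis-viva: v² = μ(2/r − 1/a) = 3.249×10¹⁴ × (1.305×10⁻⁷ − 9.013×10⁻⁸) = 1.310×10⁷ m²/s².
v = 3620 m/s = 3.620 km/s.

v ≈ 3.62 km/s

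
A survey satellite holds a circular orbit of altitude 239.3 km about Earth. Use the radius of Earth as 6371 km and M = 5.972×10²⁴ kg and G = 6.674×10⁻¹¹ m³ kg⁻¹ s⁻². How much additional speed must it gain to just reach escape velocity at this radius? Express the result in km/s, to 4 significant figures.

Δv ≈ 3.216 km/s

μ = GM = 6.674×10⁻¹¹ × 5.972×10²⁴ = 3.986×10¹⁴ m³/s².
r = 6371 + 239.3 = 6610.3 km = 6.6103×10⁶ m.
Circular speed v_c = √(μ/r) = 7765 m/s.
Escape speed v_esc = √(2μ/r) = √2 × v_c = 10980 m/s.
Δv = v_esc − v_c = 3216 m/s = 3.216 km/s.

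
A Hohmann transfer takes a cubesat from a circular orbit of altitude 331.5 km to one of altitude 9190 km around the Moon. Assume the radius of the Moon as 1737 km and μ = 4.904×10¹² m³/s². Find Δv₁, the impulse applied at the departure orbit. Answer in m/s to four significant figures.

r₁ = 1737 + 331.5 = 2068.5 km = 2.0685×10⁶ m.
r₂ = 1737 + 9190 = 10927 km = 1.0927×10⁷ m.
Transfer ellipse a_t = (r₁ + r₂)/2 = 6.498×10⁶ m.
At r₁: circular v_c1 = √(μ/r₁) = 1540 m/s; transfer-perilune v_p = √[μ(2/r₁ − 1/a_t)] = 1997 m/s.
Δv₁ = v_p − v_c1 = 457.0 m/s.

Δv ≈ 457.0 m/s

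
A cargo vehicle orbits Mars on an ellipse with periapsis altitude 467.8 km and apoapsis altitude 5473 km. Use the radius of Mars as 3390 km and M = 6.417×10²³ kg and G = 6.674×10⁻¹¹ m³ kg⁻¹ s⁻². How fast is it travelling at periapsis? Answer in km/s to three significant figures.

μ = GM = 6.674×10⁻¹¹ × 6.417×10²³ = 4.283×10¹³ m³/s².
r_p = 3390 + 467.8 = 3857.8 km = 3.8578×10⁶ m.
r_a = 3390 + 5473 = 8863.0 km = 8.8630×10⁶ m.
Semi-major axis a = (r_p + r_a)/2 = 6360.4 km = 6.360×10⁶ m.
Vis-viva: v² = μ(2/r − 1/a) = 4.283×10¹³ × (5.184×10⁻⁷ − 1.572×10⁻⁷) = 1.547×10⁷ m²/s².
v = 3933 m/s = 3.933 km/s.

v ≈ 3.93 km/s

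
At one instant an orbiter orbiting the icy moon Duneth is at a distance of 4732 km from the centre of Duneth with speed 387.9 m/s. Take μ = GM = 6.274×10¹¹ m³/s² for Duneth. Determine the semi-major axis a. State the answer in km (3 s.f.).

r = 4.732×10⁶ m.
Vis-viva rearranged: 1/a = 2/r − v²/μ = 4.227×10⁻⁷ − 2.398×10⁻⁷ = 1.828×10⁻⁷ m⁻¹.
a = 5.470×10⁶ m = 5469.6 km.

a ≈ 5470 km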